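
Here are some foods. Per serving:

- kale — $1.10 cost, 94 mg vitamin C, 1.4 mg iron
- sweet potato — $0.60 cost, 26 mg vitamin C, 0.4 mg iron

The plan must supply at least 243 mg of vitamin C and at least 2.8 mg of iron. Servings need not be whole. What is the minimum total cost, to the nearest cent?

The cheapest plan sits at a corner of the feasible region — with two constraints it uses at most two foods.
kale only: max(243/94, 2.8/1.4) = 2.585 servings → $2.84.
sweet potato only: max(243/26, 2.8/0.4) = 9.346 servings → $5.61.
kale + sweet potato: the both-tight solution has a negative serving — not a feasible corner.
Cheapest feasible corner: $2.84.

$2.84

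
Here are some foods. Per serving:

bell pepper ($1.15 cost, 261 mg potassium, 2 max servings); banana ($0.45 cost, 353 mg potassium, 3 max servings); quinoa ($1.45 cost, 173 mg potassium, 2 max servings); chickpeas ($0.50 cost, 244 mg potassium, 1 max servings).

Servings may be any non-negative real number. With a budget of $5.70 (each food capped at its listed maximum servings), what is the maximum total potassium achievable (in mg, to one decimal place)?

Potassium per dollar: banana 784.4, chickpeas 488, bell pepper 227, quinoa 119.3.
Take 3 servings of banana: spends $1.35, +1059.0 mg potassium (running total 1059.0 mg).
Take 1 serving of chickpeas: spends $0.50, +244.0 mg potassium (running total 1303.0 mg).
Take 2 servings of bell pepper: spends $2.30, +522.0 mg potassium (running total 1825.0 mg).
Take 1.069 servings of quinoa: spends $1.55, +184.9 mg potassium (running total 2009.9 mg).
Filling greedily by potassium-per-dollar is optimal for one linear limit, giving 2009.9 mg.

2009.9 mg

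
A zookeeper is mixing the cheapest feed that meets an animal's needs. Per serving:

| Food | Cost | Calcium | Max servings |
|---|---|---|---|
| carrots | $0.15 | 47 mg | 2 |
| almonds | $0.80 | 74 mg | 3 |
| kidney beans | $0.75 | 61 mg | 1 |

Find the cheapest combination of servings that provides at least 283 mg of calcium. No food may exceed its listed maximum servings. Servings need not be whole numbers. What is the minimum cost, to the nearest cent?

$2.34

Cost per mg of calcium: carrots $0.0032, almonds $0.0108, kidney beans $0.0123.
Take 2 servings of carrots: +94.0 mg calcium for $0.30 (total $0.30, still need 189.0 mg).
Take 2.554 servings of almonds: +189.0 mg calcium for $2.04 (total $2.34, still need 0.0 mg).
Filling from the cheapest source first is optimal under one linear minimum: $2.34.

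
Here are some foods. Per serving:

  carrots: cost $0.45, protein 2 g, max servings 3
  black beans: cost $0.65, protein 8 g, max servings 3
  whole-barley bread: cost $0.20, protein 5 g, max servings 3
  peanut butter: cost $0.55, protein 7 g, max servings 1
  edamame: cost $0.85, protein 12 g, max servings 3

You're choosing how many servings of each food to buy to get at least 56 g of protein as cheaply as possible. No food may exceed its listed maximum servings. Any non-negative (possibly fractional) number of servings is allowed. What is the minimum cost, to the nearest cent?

$3.54

Cost per g of protein: whole-barley bread $0.0400, edamame $0.0708, peanut butter $0.0786, black beans $0.0813, carrots $0.2250.
Take 3 servings of whole-barley bread: +15.0 g protein for $0.60 (total $0.60, still need 41.0 g).
Take 3 servings of edamame: +36.0 g protein for $2.55 (total $3.15, still need 5.0 g).
Take 0.7143 servings of peanut butter: +5.0 g protein for $0.39 (total $3.54, still need 0.0 g).
Greedy by cheapest-per-g is optimal for a single linear constraint, so the minimum cost is $3.54.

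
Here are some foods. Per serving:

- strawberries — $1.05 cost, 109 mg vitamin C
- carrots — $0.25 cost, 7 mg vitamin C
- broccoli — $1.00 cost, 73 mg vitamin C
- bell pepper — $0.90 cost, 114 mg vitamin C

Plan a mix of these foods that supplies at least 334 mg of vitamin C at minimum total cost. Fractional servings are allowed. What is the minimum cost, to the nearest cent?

$2.64

Cost per mg of vitamin C: bell pepper $0.0079, strawberries $0.0096, broccoli $0.0137, carrots $0.0357.
With no serving limits, use only bell pepper: 334 mg / 114 mg = 2.93 servings × $0.90 = $2.64.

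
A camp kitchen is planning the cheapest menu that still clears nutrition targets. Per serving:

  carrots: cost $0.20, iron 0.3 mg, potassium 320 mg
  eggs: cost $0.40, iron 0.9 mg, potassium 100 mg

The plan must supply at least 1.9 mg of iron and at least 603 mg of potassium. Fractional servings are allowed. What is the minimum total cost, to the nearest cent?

$0.94

Check every corner: each single food scaled to meet both minima, and each pair solved so both constraints bind.
carrots only: max(1.9/0.3, 603/320) = 6.333 servings → $1.27.
eggs only: max(1.9/0.9, 603/100) = 6.03 servings → $2.41.
carrots + eggs with both tight: 1.367 servings and 1.655 servings → $0.94.
The minimum over all feasible corners is $0.94.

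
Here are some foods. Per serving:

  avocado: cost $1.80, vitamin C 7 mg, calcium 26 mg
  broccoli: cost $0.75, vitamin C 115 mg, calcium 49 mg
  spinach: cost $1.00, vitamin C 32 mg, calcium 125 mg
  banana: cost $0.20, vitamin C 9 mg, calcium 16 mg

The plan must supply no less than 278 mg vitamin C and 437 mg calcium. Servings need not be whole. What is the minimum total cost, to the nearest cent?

Check every corner: each single food scaled to meet both minima, and each pair solved so both constraints bind.
avocado only: max(278/7, 437/26) = 39.71 servings → $71.49.
broccoli only: max(278/115, 437/49) = 8.918 servings → $6.69.
spinach only: max(278/32, 437/125) = 8.688 servings → $8.69.
banana only: max(278/9, 437/16) = 30.89 servings → $6.18.
avocado + broccoli with both tight: 13.84 servings and 1.575 servings → $26.09.
avocado + spinach: the both-tight solution has a negative serving — not a feasible corner.
avocado + banana: intersection lies outside the first quadrant.
broccoli + spinach with both tight: 1.621 servings and 2.86 servings → $4.08.
broccoli + banana with both tight: 0.3681 servings and 26.19 servings → $5.51.
spinach + banana: the both-tight solution has a negative serving — not a feasible corner.
Cheapest feasible corner: $4.08.

$4.08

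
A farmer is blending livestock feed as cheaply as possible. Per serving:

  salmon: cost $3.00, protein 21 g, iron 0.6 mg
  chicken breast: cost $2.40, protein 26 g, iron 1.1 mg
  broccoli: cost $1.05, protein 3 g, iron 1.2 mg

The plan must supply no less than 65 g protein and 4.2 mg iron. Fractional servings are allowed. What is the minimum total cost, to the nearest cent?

$7.04

Compare the cost at each extreme point of the feasible region.
salmon only: max(65/21, 4.2/0.6) = 7 servings → $21.00.
chicken breast only: max(65/26, 4.2/1.1) = 3.818 servings → $9.16.
broccoli only: max(65/3, 4.2/1.2) = 21.67 servings → $22.75.
salmon + chicken breast with both targets exact would need a negative amount; discard.
salmon + broccoli with both tight: 2.795 servings and 2.103 servings → $10.59.
chicken breast + broccoli with both tight: 2.344 servings and 1.351 servings → $7.04.
Cheapest feasible corner: $7.04.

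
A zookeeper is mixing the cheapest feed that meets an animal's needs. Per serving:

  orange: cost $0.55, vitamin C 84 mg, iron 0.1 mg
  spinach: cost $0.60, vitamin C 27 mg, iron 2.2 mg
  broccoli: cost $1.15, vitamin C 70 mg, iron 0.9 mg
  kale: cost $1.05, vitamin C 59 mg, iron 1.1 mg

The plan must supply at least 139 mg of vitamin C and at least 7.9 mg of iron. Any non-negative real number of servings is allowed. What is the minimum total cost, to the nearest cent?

$2.42

orange only: max(139/84, 7.9/0.1) = 79 servings → $43.45.
spinach only: max(139/27, 7.9/2.2) = 5.148 servings → $3.09.
broccoli only: max(139/70, 7.9/0.9) = 8.778 servings → $10.09.
kale only: max(139/59, 7.9/1.1) = 7.182 servings → $7.54.
orange + spinach with both tight: 0.508 servings and 3.568 servings → $2.42.
orange + broccoli: intersection lies outside the first quadrant.
orange + kale: the both-tight solution has a negative serving — not a feasible corner.
spinach + broccoli with both tight: 3.299 servings and 0.7132 servings → $2.80.
spinach + kale with both tight: 3.129 servings and 0.9241 servings → $2.85.
broccoli + kale with both targets exact would need a negative amount; discard.
So the least-cost plan costs $2.42.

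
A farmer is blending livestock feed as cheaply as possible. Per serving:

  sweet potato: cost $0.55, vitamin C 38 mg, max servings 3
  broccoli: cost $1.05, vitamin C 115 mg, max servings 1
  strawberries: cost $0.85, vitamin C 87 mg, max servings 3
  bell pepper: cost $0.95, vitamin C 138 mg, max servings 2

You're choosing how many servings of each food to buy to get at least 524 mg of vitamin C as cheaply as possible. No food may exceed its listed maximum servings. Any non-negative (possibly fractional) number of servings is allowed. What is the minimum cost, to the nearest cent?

$4.25

Cost per mg of vitamin C: bell pepper $0.0069, broccoli $0.0091, strawberries $0.0098, sweet potato $0.0145.
Take 2 servings of bell pepper: +276.0 mg vitamin C for $1.90 (total $1.90, still need 248.0 mg).
Take 1 serving of broccoli: +115.0 mg vitamin C for $1.05 (total $2.95, still need 133.0 mg).
Take 1.529 servings of strawberries: +133.0 mg vitamin C for $1.30 (total $4.25, still need 0.0 mg).
Greedy by cheapest-per-mg is optimal for a single linear constraint, so the minimum cost is $4.25.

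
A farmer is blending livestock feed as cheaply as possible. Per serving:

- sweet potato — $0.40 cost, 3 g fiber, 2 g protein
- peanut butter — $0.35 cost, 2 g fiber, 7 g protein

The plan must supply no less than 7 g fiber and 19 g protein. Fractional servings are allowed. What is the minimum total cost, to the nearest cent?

A basic optimal solution has at most two foods positive. Try each food alone and each pair with both targets met exactly.
sweet potato only: max(7/3, 19/2) = 9.5 servings → $3.80.
peanut butter only: max(7/2, 19/7) = 3.5 servings → $1.23.
sweet potato + peanut butter with both tight: 0.6471 servings and 2.529 servings → $1.14.
So the least-cost plan costs $1.14.

$1.14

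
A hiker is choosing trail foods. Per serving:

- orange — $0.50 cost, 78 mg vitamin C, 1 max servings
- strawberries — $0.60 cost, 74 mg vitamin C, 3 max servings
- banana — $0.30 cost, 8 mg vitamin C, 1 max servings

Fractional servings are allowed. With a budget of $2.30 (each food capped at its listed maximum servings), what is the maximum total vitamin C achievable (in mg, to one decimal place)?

300.0 mg

Vitamin C per dollar: orange 156, strawberries 123.3, banana 26.67.
Take 1 serving of orange: spends $0.50, +78.0 mg vitamin C (running total 78.0 mg).
Take 3 servings of strawberries: spends $1.80, +222.0 mg vitamin C (running total 300.0 mg).
Greedy by best ratio exhausts the cost allowance optimally: 300.0 mg.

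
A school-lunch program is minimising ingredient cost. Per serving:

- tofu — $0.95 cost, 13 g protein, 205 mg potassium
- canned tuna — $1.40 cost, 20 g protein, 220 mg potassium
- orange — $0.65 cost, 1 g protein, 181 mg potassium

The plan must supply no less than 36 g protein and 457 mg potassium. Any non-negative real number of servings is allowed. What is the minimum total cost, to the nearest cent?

This is a tiny linear program; its minimum lies at a vertex of the feasible set. List the vertices and price them.
tofu only: max(36/13, 457/205) = 2.769 servings → $2.63.
canned tuna only: max(36/20, 457/220) = 2.077 servings → $2.91.
orange only: max(36/1, 457/181) = 36 servings → $23.40.
tofu + canned tuna with both tight: 0.9839 servings and 1.16 servings → $2.56.
tofu + orange: intersection lies outside the first quadrant.
canned tuna + orange with both tight: 1.782 servings and 0.3588 servings → $2.73.
The minimum over all feasible corners is $2.56.

$2.56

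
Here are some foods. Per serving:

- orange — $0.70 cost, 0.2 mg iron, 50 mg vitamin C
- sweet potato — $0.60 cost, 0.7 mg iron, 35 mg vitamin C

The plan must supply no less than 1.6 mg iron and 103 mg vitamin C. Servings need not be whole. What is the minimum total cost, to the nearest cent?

$1.68

orange only: max(1.6/0.2, 103/50) = 8 servings → $5.60.
sweet potato only: max(1.6/0.7, 103/35) = 2.943 servings → $1.77.
orange + sweet potato with both tight: 0.575 servings and 2.121 servings → $1.68.
The minimum over all feasible corners is $1.68.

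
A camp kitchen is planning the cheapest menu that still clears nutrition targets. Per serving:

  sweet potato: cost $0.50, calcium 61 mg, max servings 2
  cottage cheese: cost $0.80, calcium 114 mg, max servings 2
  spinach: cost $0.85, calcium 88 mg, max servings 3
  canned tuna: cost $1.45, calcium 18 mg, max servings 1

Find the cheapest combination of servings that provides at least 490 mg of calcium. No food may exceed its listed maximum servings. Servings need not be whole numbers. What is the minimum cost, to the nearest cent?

Cost per mg of calcium: cottage cheese $0.0070, sweet potato $0.0082, spinach $0.0097, canned tuna $0.0806.
Take 2 servings of cottage cheese: +228.0 mg calcium for $1.60 (total $1.60, still need 262.0 mg).
Take 2 servings of sweet potato: +122.0 mg calcium for $1.00 (total $2.60, still need 140.0 mg).
Take 1.591 servings of spinach: +140.0 mg calcium for $1.35 (total $3.95, still need 0.0 mg).
Filling from the cheapest source first is optimal under one linear minimum: $3.95.

$3.95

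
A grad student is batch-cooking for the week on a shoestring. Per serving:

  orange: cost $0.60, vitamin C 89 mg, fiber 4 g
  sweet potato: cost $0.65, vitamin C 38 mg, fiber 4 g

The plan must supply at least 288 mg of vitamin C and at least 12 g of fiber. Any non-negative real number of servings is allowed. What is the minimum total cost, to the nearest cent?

$1.94

A basic optimal solution has at most two foods positive. Try each food alone and each pair with both targets met exactly.
orange only: max(288/89, 12/4) = 3.236 servings → $1.94.
sweet potato only: max(288/38, 12/4) = 7.579 servings → $4.93.
orange + sweet potato: intersection lies outside the first quadrant.
Cheapest feasible corner: $1.94.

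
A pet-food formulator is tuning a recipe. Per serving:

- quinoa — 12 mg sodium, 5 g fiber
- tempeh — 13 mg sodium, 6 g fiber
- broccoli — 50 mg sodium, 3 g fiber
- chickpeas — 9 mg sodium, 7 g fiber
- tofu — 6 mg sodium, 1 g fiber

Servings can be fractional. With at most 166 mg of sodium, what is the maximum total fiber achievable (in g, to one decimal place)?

129.1 g

Fiber per mg sodium: chickpeas 0.7778, tempeh 0.4615, quinoa 0.4167, tofu 0.1667, broccoli 0.06.
With no serving limits, spend the whole sodium allowance on chickpeas: 166 mg / 9 mg × 7 g = 129.1 g.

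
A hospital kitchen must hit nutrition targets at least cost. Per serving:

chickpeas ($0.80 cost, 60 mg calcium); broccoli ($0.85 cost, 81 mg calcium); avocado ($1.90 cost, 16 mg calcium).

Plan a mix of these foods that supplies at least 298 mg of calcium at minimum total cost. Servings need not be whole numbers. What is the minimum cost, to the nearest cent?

$3.13

Cost per mg of calcium: broccoli $0.0105, chickpeas $0.0133, avocado $0.1187.
With no serving limits, use only broccoli: 298 mg / 81 mg = 3.679 servings × $0.85 = $3.13.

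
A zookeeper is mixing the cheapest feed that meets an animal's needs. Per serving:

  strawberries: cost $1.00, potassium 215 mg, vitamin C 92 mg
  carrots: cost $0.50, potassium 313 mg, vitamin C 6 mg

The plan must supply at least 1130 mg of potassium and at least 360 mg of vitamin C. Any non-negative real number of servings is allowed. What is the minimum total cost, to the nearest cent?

strawberries only: max(1130/215, 360/92) = 5.256 servings → $5.26.
carrots only: max(1130/313, 360/6) = 60 servings → $30.00.
strawberries + carrots with both tight: 3.85 servings and 0.9656 servings → $4.33.
So the least-cost plan costs $4.33.

$4.33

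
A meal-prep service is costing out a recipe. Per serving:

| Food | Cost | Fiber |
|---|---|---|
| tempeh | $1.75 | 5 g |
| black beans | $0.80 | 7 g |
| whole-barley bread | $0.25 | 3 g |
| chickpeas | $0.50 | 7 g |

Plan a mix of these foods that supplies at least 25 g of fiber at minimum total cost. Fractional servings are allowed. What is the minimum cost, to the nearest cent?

$1.79

Cost per g of fiber: chickpeas $0.0714, whole-barley bread $0.0833, black beans $0.1143, tempeh $0.3500.
With no serving limits, use only chickpeas: 25 g / 7 g = 3.571 servings × $0.50 = $1.79.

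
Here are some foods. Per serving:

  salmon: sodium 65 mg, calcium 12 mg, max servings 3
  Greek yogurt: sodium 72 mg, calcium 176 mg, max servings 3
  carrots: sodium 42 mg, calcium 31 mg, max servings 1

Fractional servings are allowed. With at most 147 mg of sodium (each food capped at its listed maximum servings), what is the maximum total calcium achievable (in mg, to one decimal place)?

359.3 mg

Calcium per mg sodium: Greek yogurt 2.444, carrots 0.7381, salmon 0.1846.
Take 2.042 servings of Greek yogurt: uses 147 mg sodium, +359.3 mg calcium (running total 359.3 mg).
Filling greedily by calcium-per-mg sodium is optimal for one linear limit, giving 359.3 mg.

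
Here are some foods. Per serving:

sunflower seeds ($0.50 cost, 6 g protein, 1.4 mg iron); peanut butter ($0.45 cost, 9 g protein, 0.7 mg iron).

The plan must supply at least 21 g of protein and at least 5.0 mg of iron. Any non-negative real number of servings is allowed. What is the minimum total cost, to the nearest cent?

sunflower seeds only: max(21/6, 5.0/1.4) = 3.571 servings → $1.79.
peanut butter only: max(21/9, 5.0/0.7) = 7.143 servings → $3.21.
sunflower seeds + peanut butter: the both-tight solution has a negative serving — not a feasible corner.
The minimum over all feasible corners is $1.79.

$1.79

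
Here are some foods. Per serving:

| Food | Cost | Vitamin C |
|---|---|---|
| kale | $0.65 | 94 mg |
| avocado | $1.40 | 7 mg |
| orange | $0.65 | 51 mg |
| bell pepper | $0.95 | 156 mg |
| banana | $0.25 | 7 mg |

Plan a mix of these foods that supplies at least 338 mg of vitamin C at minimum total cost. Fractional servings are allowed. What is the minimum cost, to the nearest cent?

$2.06

Cost per mg of vitamin C: bell pepper $0.0061, kale $0.0069, orange $0.0127, banana $0.0357, avocado $0.2000.
With no serving limits, use only bell pepper: 338 mg / 156 mg = 2.167 servings × $0.95 = $2.06.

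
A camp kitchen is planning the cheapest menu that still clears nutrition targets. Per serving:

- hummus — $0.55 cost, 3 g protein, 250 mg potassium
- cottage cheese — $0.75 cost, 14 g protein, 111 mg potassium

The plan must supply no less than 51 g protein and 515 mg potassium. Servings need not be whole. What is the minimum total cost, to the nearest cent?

$2.92

An LP optimum is at a vertex; with two nutrient constraints at most two foods are used. Check each candidate.
hummus only: max(51/3, 515/250) = 17 servings → $9.35.
cottage cheese only: max(51/14, 515/111) = 4.64 servings → $3.48.
hummus + cottage cheese with both tight: 0.4891 servings and 3.538 servings → $2.92.
So the least-cost plan costs $2.92.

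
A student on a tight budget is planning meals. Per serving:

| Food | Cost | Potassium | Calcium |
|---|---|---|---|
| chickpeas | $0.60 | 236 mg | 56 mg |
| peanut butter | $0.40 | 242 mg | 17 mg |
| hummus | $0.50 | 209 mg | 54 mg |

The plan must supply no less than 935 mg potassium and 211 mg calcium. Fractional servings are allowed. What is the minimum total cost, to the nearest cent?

At the optimum either one food covers both requirements or two foods hit both targets exactly; no other combination can be cheaper.
chickpeas only: max(935/236, 211/56) = 3.962 servings → $2.38.
peanut butter only: max(935/242, 211/17) = 12.41 servings → $4.96.
hummus only: max(935/209, 211/54) = 4.474 servings → $2.24.
chickpeas + peanut butter with both tight: 3.686 servings and 0.2688 servings → $2.32.
chickpeas + hummus with both targets exact would need a negative amount; discard.
peanut butter + hummus with both tight: 0.6717 servings and 3.696 servings → $2.12.
The minimum over all feasible corners is $2.12.

$2.12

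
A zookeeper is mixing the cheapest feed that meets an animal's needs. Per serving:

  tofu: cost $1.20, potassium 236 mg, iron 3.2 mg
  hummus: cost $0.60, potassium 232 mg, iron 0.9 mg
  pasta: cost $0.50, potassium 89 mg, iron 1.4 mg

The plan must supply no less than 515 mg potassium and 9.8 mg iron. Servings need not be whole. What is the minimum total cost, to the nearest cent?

tofu only: max(515/236, 9.8/3.2) = 3.062 servings → $3.67.
hummus only: max(515/232, 9.8/0.9) = 10.89 servings → $6.53.
pasta only: max(515/89, 9.8/1.4) = 7 servings → $3.50.
tofu + hummus: the both-tight solution has a negative serving — not a feasible corner.
tofu + pasta: intersection lies outside the first quadrant.
hummus + pasta with both targets exact would need a negative amount; discard.
The minimum over all feasible corners is $3.50.

$3.50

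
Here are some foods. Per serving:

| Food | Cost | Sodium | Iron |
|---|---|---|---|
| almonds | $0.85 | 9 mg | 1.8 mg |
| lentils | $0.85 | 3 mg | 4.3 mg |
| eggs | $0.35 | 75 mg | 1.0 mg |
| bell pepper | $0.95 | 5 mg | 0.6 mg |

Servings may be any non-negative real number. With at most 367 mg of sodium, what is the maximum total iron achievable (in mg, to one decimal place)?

Iron per mg sodium: lentils 1.433, almonds 0.2, bell pepper 0.12, eggs 0.01333.
With no serving limits, spend the whole sodium allowance on lentils: 367 mg / 3 mg × 4.3 mg = 526.0 mg.

526.0 mg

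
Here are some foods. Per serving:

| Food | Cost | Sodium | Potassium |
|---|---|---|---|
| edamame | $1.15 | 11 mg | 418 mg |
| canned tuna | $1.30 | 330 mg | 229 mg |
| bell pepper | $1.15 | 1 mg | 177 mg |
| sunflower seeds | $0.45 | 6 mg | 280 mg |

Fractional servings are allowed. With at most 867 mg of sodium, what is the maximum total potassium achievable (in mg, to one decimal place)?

Potassium per mg sodium: bell pepper 177, sunflower seeds 46.67, edamame 38, canned tuna 0.6939.
With no serving limits, spend the whole sodium allowance on bell pepper: 867 mg / 1 mg × 177 mg = 153459.0 mg.

153459.0 mg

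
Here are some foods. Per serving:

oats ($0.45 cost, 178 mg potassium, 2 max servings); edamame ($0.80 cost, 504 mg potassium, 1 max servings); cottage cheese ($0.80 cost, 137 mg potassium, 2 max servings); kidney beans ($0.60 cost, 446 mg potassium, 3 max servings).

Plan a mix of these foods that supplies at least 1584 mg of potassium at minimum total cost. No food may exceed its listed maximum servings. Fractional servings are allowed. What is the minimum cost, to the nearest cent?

Cost per mg of potassium: kidney beans $0.0013, edamame $0.0016, oats $0.0025, cottage cheese $0.0058.
Take 3 servings of kidney beans: +1338.0 mg potassium for $1.80 (total $1.80, still need 246.0 mg).
Take 0.4881 servings of edamame: +246.0 mg potassium for $0.39 (total $2.19, still need 0.0 mg).
Greedy by cheapest-per-mg is optimal for a single linear constraint, so the minimum cost is $2.19.

$2.19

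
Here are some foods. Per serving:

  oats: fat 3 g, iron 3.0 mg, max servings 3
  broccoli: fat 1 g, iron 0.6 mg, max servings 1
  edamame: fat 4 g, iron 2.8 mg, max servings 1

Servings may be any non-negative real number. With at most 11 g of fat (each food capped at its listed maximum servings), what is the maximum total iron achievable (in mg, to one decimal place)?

10.4 mg

Iron per g fat: oats 1, edamame 0.7, broccoli 0.6.
Take 3 servings of oats: uses 9 g fat, +9.0 mg iron (running total 9.0 mg).
Take 0.5 servings of edamame: uses 2 g fat, +1.4 mg iron (running total 10.4 mg).
Greedy by best ratio exhausts the fat allowance optimally: 10.4 mg.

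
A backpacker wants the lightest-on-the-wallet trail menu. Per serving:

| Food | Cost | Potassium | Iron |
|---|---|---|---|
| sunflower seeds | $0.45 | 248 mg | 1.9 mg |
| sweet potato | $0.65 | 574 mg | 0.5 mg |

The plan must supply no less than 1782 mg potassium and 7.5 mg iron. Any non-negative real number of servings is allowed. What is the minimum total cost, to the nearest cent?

At the optimum either one food covers both requirements or two foods hit both targets exactly; no other combination can be cheaper.
sunflower seeds only: max(1782/248, 7.5/1.9) = 7.185 servings → $3.23.
sweet potato only: max(1782/574, 7.5/0.5) = 15 servings → $9.75.
sunflower seeds + sweet potato with both tight: 3.532 servings and 1.579 servings → $2.62.
So the least-cost plan costs $2.62.

$2.62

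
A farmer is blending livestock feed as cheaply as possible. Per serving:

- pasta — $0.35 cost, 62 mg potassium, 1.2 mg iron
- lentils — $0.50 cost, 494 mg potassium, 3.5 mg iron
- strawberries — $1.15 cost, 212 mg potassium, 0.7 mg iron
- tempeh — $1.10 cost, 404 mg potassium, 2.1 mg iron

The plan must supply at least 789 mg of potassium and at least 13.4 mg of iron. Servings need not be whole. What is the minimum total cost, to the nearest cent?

$1.91

Two binding constraints pin down two serving amounts, so the optimal mix uses at most two foods. The candidates are each food alone (scaled to the tighter of potassium/iron) and each pair with both constraints tight.
pasta only: max(789/62, 13.4/1.2) = 12.73 servings → $4.45.
lentils only: max(789/494, 13.4/3.5) = 3.829 servings → $1.91.
strawberries only: max(789/212, 13.4/0.7) = 19.14 servings → $22.01.
tempeh only: max(789/404, 13.4/2.1) = 6.381 servings → $7.02.
pasta + lentils with both tight: 10.27 servings and 0.3087 servings → $3.75.
pasta + strawberries with both tight: 10.85 servings and 0.5498 servings → $4.43.
pasta + tempeh with both tight: 10.59 servings and 0.3271 servings → $4.07.
lentils + strawberries: intersection lies outside the first quadrant.
lentils + tempeh with both targets exact would need a negative amount; discard.
strawberries + tempeh: intersection lies outside the first quadrant.
So the least-cost plan costs $1.91.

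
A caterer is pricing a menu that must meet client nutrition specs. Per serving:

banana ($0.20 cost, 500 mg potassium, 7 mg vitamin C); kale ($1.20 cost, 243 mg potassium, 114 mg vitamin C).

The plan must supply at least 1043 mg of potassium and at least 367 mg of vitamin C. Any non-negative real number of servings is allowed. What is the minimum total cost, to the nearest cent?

$3.93

For a min-cost LP with two ≥-constraints, a basic feasible solution has at most two positive variables.
banana only: max(1043/500, 367/7) = 52.43 servings → $10.49.
kale only: max(1043/243, 367/114) = 4.292 servings → $5.15.
banana + kale with both tight: 0.5375 servings and 3.186 servings → $3.93.
So the least-cost plan costs $3.93.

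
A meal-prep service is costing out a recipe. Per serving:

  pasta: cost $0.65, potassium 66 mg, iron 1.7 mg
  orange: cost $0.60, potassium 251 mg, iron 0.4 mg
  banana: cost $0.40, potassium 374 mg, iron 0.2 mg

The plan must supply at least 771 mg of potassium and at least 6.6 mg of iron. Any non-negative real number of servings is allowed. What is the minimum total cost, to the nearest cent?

$2.98

For a min-cost LP with two ≥-constraints, a basic feasible solution has at most two positive variables.
pasta only: max(771/66, 6.6/1.7) = 11.68 servings → $7.59.
orange only: max(771/251, 6.6/0.4) = 16.5 servings → $9.90.
banana only: max(771/374, 6.6/0.2) = 33 servings → $13.20.
pasta + orange with both tight: 3.368 servings and 2.186 servings → $3.50.
pasta + banana with both tight: 3.717 servings and 1.406 servings → $2.98.
orange + banana: the both-tight solution has a negative serving — not a feasible corner.
Cheapest feasible corner: $2.98.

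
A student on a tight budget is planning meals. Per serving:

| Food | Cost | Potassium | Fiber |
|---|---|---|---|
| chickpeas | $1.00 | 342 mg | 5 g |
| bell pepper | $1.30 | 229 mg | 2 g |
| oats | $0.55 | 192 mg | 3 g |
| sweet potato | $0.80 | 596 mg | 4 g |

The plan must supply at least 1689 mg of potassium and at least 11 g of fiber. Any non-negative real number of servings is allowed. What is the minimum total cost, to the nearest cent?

$2.27

Check every corner: each single food scaled to meet both minima, and each pair solved so both constraints bind.
chickpeas only: max(1689/342, 11/5) = 4.939 servings → $4.94.
bell pepper only: max(1689/229, 11/2) = 7.376 servings → $9.59.
oats only: max(1689/192, 11/3) = 8.797 servings → $4.84.
sweet potato only: max(1689/596, 11/4) = 2.834 servings → $2.27.
chickpeas + bell pepper with both targets exact would need a negative amount; discard.
chickpeas + oats: the both-tight solution has a negative serving — not a feasible corner.
chickpeas + sweet potato: the both-tight solution has a negative serving — not a feasible corner.
bell pepper + oats: intersection lies outside the first quadrant.
bell pepper + sweet potato: intersection lies outside the first quadrant.
oats + sweet potato with both targets exact would need a negative amount; discard.
So the least-cost plan costs $2.27.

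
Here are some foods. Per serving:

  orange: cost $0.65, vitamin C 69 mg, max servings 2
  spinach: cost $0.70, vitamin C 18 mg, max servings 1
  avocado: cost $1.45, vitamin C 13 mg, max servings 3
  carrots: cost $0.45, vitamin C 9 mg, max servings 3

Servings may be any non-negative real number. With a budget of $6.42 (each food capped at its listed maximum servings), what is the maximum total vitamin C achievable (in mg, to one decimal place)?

210.5 mg

Vitamin C per dollar: orange 106.2, spinach 25.71, carrots 20, avocado 8.966.
Take 2 servings of orange: spends $1.30, +138.0 mg vitamin C (running total 138.0 mg).
Take 1 serving of spinach: spends $0.70, +18.0 mg vitamin C (running total 156.0 mg).
Take 3 servings of carrots: spends $1.35, +27.0 mg vitamin C (running total 183.0 mg).
Take 2.117 servings of avocado: spends $3.07, +27.5 mg vitamin C (running total 210.5 mg).
Greedy by best ratio exhausts the cost allowance optimally: 210.5 mg.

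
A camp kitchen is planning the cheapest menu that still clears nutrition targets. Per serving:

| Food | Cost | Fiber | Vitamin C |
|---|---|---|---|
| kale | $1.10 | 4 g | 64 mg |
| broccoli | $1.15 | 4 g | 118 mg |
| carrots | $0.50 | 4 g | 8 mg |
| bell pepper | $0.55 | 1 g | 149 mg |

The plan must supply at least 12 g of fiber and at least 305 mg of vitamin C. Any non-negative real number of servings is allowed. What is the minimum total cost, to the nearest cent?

$2.31

The cheapest plan sits at a corner of the feasible region — with two constraints it uses at most two foods.
kale only: max(12/4, 305/64) = 4.766 servings → $5.24.
broccoli only: max(12/4, 305/118) = 3 servings → $3.45.
carrots only: max(12/4, 305/8) = 38.12 servings → $19.06.
bell pepper only: max(12/1, 305/149) = 12 servings → $6.60.
kale + broccoli with both tight: 0.9074 servings and 2.093 servings → $3.40.
kale + carrots: the both-tight solution has a negative serving — not a feasible corner.
kale + bell pepper with both tight: 2.788 servings and 0.8496 servings → $3.53.
broccoli + carrots with both tight: 2.555 servings and 0.4455 servings → $3.16.
broccoli + bell pepper: the both-tight solution has a negative serving — not a feasible corner.
carrots + bell pepper with both tight: 2.522 servings and 1.912 servings → $2.31.
Cheapest feasible corner: $2.31.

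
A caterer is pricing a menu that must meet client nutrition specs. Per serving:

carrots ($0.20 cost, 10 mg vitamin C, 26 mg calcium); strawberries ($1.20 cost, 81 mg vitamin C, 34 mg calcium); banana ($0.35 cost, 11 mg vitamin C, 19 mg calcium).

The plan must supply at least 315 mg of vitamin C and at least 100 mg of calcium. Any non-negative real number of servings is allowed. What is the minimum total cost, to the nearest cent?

$4.67

With two linear requirements the optimum uses one or two foods; enumerate the corners.
carrots only: max(315/10, 100/26) = 31.5 servings → $6.30.
strawberries only: max(315/81, 100/34) = 3.889 servings → $4.67.
banana only: max(315/11, 100/19) = 28.64 servings → $10.02.
carrots + strawberries with both targets exact would need a negative amount; discard.
carrots + banana with both targets exact would need a negative amount; discard.
strawberries + banana: the both-tight solution has a negative serving — not a feasible corner.
The minimum over all feasible corners is $4.67.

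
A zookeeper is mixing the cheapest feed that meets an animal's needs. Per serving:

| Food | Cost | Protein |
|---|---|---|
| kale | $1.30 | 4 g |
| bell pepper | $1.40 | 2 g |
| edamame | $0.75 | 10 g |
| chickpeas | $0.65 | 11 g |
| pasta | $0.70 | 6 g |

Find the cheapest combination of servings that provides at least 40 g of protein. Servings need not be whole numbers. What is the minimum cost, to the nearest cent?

Cost per g of protein: chickpeas $0.0591, edamame $0.0750, pasta $0.1167, kale $0.3250, bell pepper $0.7000.
With no serving limits, use only chickpeas: 40 g / 11 g = 3.636 servings × $0.65 = $2.36.

$2.36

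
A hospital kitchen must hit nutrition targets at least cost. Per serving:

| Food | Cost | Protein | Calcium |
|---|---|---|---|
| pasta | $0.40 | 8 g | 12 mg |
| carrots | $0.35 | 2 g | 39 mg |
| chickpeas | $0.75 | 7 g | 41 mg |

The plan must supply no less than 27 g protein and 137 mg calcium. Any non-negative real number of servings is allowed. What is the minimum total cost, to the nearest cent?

$2.02

pasta only: max(27/8, 137/12) = 11.42 servings → $4.57.
carrots only: max(27/2, 137/39) = 13.5 servings → $4.72.
chickpeas only: max(27/7, 137/41) = 3.857 servings → $2.89.
pasta + carrots with both tight: 2.705 servings and 2.681 servings → $2.02.
pasta + chickpeas with both tight: 0.6066 servings and 3.164 servings → $2.62.
carrots + chickpeas: intersection lies outside the first quadrant.
The minimum over all feasible corners is $2.02.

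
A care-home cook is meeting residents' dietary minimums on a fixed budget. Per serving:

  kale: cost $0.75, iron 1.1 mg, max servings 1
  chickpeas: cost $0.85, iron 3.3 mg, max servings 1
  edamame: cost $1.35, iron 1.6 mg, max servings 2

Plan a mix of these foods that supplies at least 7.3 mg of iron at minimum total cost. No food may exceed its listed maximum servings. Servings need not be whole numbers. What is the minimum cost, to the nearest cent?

$4.05

Cost per mg of iron: chickpeas $0.2576, kale $0.6818, edamame $0.8438.
Take 1 serving of chickpeas: +3.3 mg iron for $0.85 (total $0.85, still need 4.0 mg).
Take 1 serving of kale: +1.1 mg iron for $0.75 (total $1.60, still need 2.9 mg).
Take 1.812 servings of edamame: +2.9 mg iron for $2.45 (total $4.05, still need 0.0 mg).
Filling from the cheapest source first is optimal under one linear minimum: $4.05.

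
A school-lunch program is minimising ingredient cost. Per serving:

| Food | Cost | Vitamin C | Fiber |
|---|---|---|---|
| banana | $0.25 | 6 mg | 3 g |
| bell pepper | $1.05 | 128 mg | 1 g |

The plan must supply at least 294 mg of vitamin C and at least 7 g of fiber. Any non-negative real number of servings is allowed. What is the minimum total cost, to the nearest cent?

$2.73

With two linear requirements the optimum uses one or two foods; enumerate the corners.
banana only: max(294/6, 7/3) = 49 servings → $12.25.
bell pepper only: max(294/128, 7/1) = 7 servings → $7.35.
banana + bell pepper with both tight: 1.593 servings and 2.222 servings → $2.73.
So the least-cost plan costs $2.73.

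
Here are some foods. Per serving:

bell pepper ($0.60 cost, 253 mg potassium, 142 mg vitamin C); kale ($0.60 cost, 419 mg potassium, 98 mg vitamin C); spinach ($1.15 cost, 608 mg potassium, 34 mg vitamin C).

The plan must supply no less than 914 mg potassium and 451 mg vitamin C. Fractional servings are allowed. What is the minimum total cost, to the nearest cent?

$1.99

This is a tiny linear program; its minimum lies at a vertex of the feasible set. List the vertices and price them.
bell pepper only: max(914/253, 451/142) = 3.613 servings → $2.17.
kale only: max(914/419, 451/98) = 4.602 servings → $2.76.
spinach only: max(914/608, 451/34) = 13.26 servings → $15.25.
bell pepper + kale with both tight: 2.864 servings and 0.452 servings → $1.99.
bell pepper + spinach with both tight: 3.128 servings and 0.2018 servings → $2.11.
kale + spinach: the both-tight solution has a negative serving — not a feasible corner.
The minimum over all feasible corners is $1.99.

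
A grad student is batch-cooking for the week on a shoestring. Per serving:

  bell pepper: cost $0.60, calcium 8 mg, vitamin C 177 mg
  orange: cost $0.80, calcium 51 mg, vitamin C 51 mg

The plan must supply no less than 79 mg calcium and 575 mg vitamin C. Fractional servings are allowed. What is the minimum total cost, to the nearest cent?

$2.63

An LP optimum is at a vertex; with two nutrient constraints at most two foods are used. Check each candidate.
bell pepper only: max(79/8, 575/177) = 9.875 servings → $5.92.
orange only: max(79/51, 575/51) = 11.27 servings → $9.02.
bell pepper + orange with both tight: 2.935 servings and 1.089 servings → $2.63.
So the least-cost plan costs $2.63.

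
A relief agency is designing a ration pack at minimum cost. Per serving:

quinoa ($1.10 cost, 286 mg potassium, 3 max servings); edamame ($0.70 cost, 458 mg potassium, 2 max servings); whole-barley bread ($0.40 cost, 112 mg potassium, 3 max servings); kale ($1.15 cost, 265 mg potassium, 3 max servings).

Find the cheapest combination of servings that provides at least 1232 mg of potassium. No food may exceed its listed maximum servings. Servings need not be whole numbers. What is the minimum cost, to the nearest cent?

$2.53

Cost per mg of potassium: edamame $0.0015, whole-barley bread $0.0036, quinoa $0.0038, kale $0.0043.
Take 2 servings of edamame: +916.0 mg potassium for $1.40 (total $1.40, still need 316.0 mg).
Take 2.821 servings of whole-barley bread: +316.0 mg potassium for $1.13 (total $2.53, still need 0.0 mg).
Greedy by cheapest-per-mg is optimal for a single linear constraint, so the minimum cost is $2.53.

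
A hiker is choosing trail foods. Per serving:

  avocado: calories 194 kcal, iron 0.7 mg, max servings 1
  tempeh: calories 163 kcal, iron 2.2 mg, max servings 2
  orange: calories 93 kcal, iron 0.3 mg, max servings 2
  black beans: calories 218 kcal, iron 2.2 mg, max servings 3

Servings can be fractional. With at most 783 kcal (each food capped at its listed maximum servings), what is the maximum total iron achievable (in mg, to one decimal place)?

9.0 mg

Iron per kcal: tempeh 0.0135, black beans 0.01009, avocado 0.003608, orange 0.003226.
Take 2 servings of tempeh: uses 326 kcal, +4.4 mg iron (running total 4.4 mg).
Take 2.096 servings of black beans: uses 457 kcal, +4.6 mg iron (running total 9.0 mg).
Filling greedily by iron-per-kcal is optimal for one linear limit, giving 9.0 mg.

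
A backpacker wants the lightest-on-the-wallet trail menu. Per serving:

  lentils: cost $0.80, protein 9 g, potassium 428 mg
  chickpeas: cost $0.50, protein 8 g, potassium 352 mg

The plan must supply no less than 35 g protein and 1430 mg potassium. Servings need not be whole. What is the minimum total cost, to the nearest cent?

Compare the cost at each extreme point of the feasible region.
lentils only: max(35/9, 1430/428) = 3.889 servings → $3.11.
chickpeas only: max(35/8, 1430/352) = 4.375 servings → $2.19.
lentils + chickpeas: intersection lies outside the first quadrant.
Cheapest feasible corner: $2.19.

$2.19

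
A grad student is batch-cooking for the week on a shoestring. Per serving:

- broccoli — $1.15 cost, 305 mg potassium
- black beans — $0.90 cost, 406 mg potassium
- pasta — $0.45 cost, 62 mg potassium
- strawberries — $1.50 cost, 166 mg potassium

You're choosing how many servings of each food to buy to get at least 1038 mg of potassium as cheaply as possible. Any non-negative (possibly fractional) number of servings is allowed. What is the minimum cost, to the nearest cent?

Cost per mg of potassium: black beans $0.0022, broccoli $0.0038, pasta $0.0073, strawberries $0.0090.
With no serving limits, use only black beans: 1038 mg / 406 mg = 2.557 servings × $0.90 = $2.30.

$2.30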